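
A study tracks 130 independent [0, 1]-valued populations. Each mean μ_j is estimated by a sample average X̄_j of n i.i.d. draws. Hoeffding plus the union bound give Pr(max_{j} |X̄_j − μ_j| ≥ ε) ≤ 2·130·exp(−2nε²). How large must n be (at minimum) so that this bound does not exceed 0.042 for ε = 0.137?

Need 2·130·exp(−2nε²) ≤ 0.042, i.e. exp(−2nε²) ≤ 0.042/260.
So 2nε² ≥ ln(260/0.042) = 8.730767.
Hence n ≥ 8.730767/(2·0.137²) = 232.585.
The smallest integer n is 233.

233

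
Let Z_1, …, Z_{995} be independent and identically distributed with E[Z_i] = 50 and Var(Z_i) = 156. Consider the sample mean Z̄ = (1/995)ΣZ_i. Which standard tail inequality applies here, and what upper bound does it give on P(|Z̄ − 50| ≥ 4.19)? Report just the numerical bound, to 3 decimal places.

With mean and variance of each term known, Chebyshev's inequality bounds the deviation of the sum (or sample mean).
Var(Z̄) = Var(Z_i)/n = 156/995 = 0.15678.
Chebyshev: P(|Z̄ − 50| ≥ 4.19) ≤ Var(Z̄)/(4.19)² = 156/(995·4.19²) = 0.0089.

0.009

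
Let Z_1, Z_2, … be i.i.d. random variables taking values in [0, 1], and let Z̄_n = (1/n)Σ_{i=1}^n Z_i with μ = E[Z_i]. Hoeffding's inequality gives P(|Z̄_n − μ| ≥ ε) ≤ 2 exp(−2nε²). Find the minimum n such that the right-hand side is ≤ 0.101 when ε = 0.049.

622

Require 2·exp(−2nε²) ≤ 0.101, i.e. 2nε² ≥ ln(2/0.101) = 2.985782.
So n ≥ 2.985782 / (2·0.049²) = 621.779.
The smallest integer n is 622.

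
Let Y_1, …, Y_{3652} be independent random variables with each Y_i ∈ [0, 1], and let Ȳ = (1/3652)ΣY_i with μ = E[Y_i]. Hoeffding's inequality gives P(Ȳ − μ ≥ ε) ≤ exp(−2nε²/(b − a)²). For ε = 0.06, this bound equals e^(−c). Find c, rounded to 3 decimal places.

26.294

c = 2nε²/(b − a)² = 2·3652·0.06² / 1² = 26.2944.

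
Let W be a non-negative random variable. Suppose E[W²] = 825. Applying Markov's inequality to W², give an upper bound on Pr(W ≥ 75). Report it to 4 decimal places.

0.1467

Since W ≥ 0, the event {W ≥ 75} is the same as {W² ≥ 5625}.
Markov's inequality applied to W² gives Pr(W² ≥ 5625) ≤ E[W²]/5625 = 825/5625 = 0.1467.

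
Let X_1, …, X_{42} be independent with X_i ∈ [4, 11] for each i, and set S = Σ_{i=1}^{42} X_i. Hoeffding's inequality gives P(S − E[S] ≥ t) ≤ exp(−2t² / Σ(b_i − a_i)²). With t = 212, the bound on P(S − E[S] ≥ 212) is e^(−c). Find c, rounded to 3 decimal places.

Σ(b_i − a_i)² = 42·(7)² = 2058.
c = 2t²/2058 = 2·212²/2058 = 43.6774.

43.677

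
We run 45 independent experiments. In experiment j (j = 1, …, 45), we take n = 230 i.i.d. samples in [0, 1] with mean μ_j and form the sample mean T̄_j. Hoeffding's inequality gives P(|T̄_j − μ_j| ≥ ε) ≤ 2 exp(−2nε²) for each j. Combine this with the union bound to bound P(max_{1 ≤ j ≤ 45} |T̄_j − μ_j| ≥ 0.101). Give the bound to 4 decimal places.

Per-experiment Hoeffding bound: 2·exp(−2·230·0.101²) = 2·exp(−4.69246) = 0.018328.
Union bound over 45 events: 45·0.018328 = 0.82477.

0.8248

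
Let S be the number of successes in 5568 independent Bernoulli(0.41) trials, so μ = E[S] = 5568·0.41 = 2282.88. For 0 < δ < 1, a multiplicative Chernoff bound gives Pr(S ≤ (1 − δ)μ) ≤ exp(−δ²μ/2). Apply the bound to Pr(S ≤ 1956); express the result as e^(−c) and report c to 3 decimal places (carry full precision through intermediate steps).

23.403

Write 1956 = (1 − δ)μ, so δ = 1 − 1956/2282.88 = 0.1431876…
Then the exponent is δ²μ/2 = (μ − 1956)²/(2μ) = 23.402574.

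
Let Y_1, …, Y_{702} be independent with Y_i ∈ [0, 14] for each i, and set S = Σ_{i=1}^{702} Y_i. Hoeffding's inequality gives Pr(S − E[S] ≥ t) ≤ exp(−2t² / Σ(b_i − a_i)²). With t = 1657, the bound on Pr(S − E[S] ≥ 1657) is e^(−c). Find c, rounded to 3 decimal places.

39.910

Σ(b_i − a_i)² = 702·(14)² = 137592.
c = 2t²/137592 = 2·1657²/137592 = 39.9100.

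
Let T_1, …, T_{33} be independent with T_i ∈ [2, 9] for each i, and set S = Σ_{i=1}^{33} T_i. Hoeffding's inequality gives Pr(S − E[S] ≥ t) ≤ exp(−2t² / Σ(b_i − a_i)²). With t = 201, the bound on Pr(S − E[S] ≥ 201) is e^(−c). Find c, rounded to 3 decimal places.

49.970

Σ(b_i − a_i)² = 33·(7)² = 1617.
c = 2t²/1617 = 2·201²/1617 = 49.9703.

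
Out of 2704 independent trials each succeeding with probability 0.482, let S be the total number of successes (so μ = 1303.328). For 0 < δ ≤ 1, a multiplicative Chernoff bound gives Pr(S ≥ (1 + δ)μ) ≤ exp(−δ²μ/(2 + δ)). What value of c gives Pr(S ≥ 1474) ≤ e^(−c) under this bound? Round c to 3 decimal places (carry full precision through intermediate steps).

10.488

Write 1474 = (1 + δ)μ, so δ = 1474/1303.328 − 1 = 0.1309509…
Then the exponent is δ²μ/(2 + δ) = (1474 − μ)² / (μ·(2 + δ)) = 10.488114.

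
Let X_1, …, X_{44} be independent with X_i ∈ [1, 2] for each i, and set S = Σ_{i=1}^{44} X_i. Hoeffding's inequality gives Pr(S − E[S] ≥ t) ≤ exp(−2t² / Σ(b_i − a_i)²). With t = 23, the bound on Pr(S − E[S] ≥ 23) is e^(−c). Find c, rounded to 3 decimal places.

Σ(b_i − a_i)² = 44·(1)² = 44.
c = 2t²/44 = 2·23²/44 = 24.0455.

24.045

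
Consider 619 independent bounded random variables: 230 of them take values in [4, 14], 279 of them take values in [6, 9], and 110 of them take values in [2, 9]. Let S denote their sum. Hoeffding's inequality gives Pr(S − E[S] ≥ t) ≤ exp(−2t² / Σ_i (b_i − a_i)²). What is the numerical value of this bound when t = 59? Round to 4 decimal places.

Σ(b_i − a_i)² = 230·10² + 279·3² + 110·7² = 30901.
Exponent = 2·59² / 30901 = 0.22530.
Bound = exp(−0.22530) = 0.79828.

0.7983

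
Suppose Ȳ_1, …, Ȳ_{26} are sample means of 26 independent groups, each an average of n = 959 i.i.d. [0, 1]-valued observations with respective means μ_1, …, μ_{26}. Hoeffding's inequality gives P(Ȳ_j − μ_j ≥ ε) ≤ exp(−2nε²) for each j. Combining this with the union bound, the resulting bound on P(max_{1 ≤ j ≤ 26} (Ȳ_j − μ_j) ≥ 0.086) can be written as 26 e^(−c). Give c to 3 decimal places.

14.186

Union bound over the 26 events: P(max_{1 ≤ j ≤ 26} (Ȳ_j − μ_j) ≥ 0.086) ≤ 26·exp(−2nε²) = 26 exp(−2·959·0.086²).
So c = 2·959·0.086² = 14.1855.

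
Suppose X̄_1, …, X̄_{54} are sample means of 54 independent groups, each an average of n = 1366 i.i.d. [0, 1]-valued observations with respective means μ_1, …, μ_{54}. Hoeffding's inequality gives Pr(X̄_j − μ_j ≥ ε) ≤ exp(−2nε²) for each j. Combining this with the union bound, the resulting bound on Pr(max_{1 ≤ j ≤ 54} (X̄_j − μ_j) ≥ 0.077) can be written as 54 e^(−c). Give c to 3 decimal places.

16.198

Union bound over the 54 events: Pr(max_{1 ≤ j ≤ 54} (X̄_j − μ_j) ≥ 0.077) ≤ 54·exp(−2nε²) = 54 exp(−2·1366·0.077²).
So c = 2·1366·0.077² = 16.1980.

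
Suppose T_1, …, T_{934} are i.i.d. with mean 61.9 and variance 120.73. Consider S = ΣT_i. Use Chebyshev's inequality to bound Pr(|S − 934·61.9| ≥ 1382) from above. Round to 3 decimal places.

Var(S) = n·Var(T_i) = 934·120.73 = 112761.82.
Chebyshev: Pr(|S − 934·61.9| ≥ 1382) ≤ Var(S)/1382² = 112761.82/1909924 = 0.0590.

0.059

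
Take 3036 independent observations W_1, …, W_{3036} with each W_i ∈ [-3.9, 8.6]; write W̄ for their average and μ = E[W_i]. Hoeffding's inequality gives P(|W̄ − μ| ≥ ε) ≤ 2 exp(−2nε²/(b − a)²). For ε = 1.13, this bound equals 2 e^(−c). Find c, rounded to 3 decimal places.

c = 2nε²/(b − a)² = 2·3036·1.13² / 12.5² = 49.6214.

49.621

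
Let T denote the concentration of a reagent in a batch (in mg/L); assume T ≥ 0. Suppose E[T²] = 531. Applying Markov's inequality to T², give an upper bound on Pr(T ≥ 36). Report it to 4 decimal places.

0.4097

Since T ≥ 0, the event {T ≥ 36} is the same as {T² ≥ 1296}.
Markov's inequality applied to T² gives Pr(T² ≥ 1296) ≤ E[T²]/1296 = 531/1296 = 0.4097.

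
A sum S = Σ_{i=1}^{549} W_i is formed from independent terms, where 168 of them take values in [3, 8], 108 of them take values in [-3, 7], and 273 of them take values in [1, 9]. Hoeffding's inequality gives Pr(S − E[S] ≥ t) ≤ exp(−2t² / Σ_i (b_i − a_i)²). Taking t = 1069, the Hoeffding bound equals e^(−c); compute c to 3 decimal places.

70.384

Σ(b_i − a_i)² = 168·5² + 108·10² + 273·8² = 32472.
c = 2t² / 32472 = 2·1069² / 32472 = 70.3844.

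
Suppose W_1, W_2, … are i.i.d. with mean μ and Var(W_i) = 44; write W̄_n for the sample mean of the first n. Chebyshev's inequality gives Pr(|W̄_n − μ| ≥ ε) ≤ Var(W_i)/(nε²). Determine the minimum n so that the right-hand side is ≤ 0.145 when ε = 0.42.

Require 44/(n·0.42²) ≤ 0.145, i.e. n ≥ 44/(0.145·0.42²) = 1720.228.
The smallest integer n is 1721.

1721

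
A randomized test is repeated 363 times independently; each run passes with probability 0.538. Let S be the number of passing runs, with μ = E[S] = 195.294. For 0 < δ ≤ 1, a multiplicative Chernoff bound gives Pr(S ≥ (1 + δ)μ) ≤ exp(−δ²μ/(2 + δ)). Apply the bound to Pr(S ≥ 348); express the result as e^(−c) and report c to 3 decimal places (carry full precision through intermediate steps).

Write 348 = (1 + δ)μ, so δ = 348/195.294 − 1 = 0.7819288…
Then the exponent is δ²μ/(2 + δ) = (348 − μ)² / (μ·(2 + δ)) = 42.921737.

42.922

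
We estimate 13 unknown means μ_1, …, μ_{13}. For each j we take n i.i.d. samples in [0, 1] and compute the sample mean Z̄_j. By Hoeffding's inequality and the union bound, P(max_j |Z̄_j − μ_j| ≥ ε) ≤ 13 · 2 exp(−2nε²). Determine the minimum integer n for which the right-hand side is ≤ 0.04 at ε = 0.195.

86

Need 2·13·exp(−2nε²) ≤ 0.04, i.e. exp(−2nε²) ≤ 0.04/26.
So 2nε² ≥ ln(26/0.04) = 6.476972.
Hence n ≥ 6.476972/(2·0.195²) = 85.167.
The smallest integer n is 86.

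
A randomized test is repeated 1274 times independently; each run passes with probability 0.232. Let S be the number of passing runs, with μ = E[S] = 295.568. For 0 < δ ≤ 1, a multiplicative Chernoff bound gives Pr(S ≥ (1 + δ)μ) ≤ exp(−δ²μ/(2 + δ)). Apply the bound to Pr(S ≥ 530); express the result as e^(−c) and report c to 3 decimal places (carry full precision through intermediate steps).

66.570

Write 530 = (1 + δ)μ, so δ = 530/295.568 − 1 = 0.7931576…
Then the exponent is δ²μ/(2 + δ) = (530 − μ)² / (μ·(2 + δ)) = 66.570364.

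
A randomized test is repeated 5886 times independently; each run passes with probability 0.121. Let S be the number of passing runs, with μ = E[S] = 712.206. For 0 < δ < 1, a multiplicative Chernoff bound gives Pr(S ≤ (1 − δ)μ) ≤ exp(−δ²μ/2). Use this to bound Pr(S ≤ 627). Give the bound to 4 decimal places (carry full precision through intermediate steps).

Write 627 = (1 − δ)μ, so δ = 1 − 627/712.206 = 0.1196367…
Then the exponent is δ²μ/2 = (μ − 627)²/(2μ) = 5.096884.
Bound = exp(−5.096884) = 0.00612.

0.0061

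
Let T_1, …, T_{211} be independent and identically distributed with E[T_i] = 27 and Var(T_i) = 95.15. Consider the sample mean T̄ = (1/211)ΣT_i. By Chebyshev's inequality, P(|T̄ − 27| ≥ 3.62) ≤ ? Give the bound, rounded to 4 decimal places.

0.0344

Var(T̄) = Var(T_i)/n = 95.15/211 = 0.45095.
Chebyshev: P(|T̄ − 27| ≥ 3.62) ≤ Var(T̄)/(3.62)² = 95.15/(211·3.62²) = 0.0344.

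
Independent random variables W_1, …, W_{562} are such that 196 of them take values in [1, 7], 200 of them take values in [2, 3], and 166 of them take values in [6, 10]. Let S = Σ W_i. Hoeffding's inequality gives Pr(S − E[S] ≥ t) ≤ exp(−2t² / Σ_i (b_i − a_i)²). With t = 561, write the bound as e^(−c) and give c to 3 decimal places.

Σ(b_i − a_i)² = 196·6² + 200·1² + 166·4² = 9912.
c = 2t² / 9912 = 2·561² / 9912 = 63.5030.

63.503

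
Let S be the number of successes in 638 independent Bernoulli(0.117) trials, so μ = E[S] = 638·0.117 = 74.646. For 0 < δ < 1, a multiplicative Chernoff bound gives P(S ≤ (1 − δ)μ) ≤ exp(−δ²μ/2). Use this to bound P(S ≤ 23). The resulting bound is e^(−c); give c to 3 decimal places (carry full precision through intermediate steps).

17.866

Write 23 = (1 − δ)μ, so δ = 1 − 23/74.646 = 0.691879…
Then the exponent is δ²μ/2 = (μ − 23)²/(2μ) = 17.866391.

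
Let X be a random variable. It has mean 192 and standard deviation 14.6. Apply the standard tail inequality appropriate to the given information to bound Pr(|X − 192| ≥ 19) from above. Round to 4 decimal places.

Mean and variance are known, so Chebyshev's inequality applies.
Chebyshev: Pr(|X − μ| ≥ t) ≤ Var(X)/t².
Var(X) = σ² = 14.6² = 213.16.
Bound = 213.16 / 361 = 0.5905.

0.5905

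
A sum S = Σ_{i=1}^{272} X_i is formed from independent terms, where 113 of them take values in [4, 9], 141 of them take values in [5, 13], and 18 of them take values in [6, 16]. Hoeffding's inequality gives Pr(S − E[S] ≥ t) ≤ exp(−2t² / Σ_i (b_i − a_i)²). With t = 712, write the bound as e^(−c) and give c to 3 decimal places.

Σ(b_i − a_i)² = 113·5² + 141·8² + 18·10² = 13649.
c = 2t² / 13649 = 2·712² / 13649 = 74.2830.

74.283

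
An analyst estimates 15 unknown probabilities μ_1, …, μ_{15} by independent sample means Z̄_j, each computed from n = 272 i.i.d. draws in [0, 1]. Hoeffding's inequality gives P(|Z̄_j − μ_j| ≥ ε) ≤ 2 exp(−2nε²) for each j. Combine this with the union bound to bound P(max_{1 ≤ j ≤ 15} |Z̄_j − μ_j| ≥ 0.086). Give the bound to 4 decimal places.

Per-experiment Hoeffding bound: 2·exp(−2·272·0.086²) = 2·exp(−4.02342) = 0.035783.
Union bound over 15 events: 15·0.035783 = 0.53675.

0.5367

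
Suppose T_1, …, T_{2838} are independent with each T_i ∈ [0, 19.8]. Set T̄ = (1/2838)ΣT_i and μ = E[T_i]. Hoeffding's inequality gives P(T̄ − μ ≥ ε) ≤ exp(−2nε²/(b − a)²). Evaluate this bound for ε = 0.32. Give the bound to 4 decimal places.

Exponent: 2nε²/(b − a)² = 2·2838·0.32² / 19.8² = 1.48256.
Bound = exp(−1.48256) = 0.22706.

0.2271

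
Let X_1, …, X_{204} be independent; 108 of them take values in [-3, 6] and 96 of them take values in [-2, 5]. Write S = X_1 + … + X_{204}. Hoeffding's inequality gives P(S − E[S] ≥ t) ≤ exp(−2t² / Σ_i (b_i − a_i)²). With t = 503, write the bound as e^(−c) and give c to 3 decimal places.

37.617

Σ(b_i − a_i)² = 108·9² + 96·7² = 13452.
c = 2t² / 13452 = 2·503² / 13452 = 37.6166.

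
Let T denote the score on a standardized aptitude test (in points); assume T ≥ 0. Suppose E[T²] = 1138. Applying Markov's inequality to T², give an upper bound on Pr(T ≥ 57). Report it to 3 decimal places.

Since T ≥ 0, the event {T ≥ 57} is the same as {T² ≥ 3249}.
Markov's inequality applied to T² gives Pr(T² ≥ 3249) ≤ E[T²]/3249 = 1138/3249 = 0.3503.

0.350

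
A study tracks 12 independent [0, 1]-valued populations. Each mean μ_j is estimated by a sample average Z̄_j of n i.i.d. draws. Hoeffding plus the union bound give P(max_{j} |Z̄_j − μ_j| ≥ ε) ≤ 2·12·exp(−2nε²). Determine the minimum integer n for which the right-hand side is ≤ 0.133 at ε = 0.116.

Need 2·12·exp(−2nε²) ≤ 0.133, i.e. exp(−2nε²) ≤ 0.133/24.
So 2nε² ≥ ln(24/0.133) = 5.195460.
Hence n ≥ 5.195460/(2·0.116²) = 193.054.
The smallest integer n is 194.

194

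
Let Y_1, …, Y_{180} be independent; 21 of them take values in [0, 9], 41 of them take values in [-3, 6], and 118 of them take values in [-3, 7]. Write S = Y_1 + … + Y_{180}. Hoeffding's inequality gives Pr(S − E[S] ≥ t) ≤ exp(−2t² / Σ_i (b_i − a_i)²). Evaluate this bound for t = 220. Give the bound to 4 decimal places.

0.0032

Σ(b_i − a_i)² = 21·9² + 41·9² + 118·10² = 16822.
Exponent = 2·220² / 16822 = 5.75437.
Bound = exp(−5.75437) = 0.00317.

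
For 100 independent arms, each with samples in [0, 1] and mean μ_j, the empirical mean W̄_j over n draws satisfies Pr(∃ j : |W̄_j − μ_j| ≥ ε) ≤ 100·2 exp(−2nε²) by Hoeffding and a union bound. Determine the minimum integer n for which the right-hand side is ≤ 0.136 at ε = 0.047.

Need 2·100·exp(−2nε²) ≤ 0.136, i.e. exp(−2nε²) ≤ 0.136/200.
So 2nε² ≥ ln(200/0.136) = 7.293418.
Hence n ≥ 7.293418/(2·0.047²) = 1650.842.
The smallest integer n is 1651.

1651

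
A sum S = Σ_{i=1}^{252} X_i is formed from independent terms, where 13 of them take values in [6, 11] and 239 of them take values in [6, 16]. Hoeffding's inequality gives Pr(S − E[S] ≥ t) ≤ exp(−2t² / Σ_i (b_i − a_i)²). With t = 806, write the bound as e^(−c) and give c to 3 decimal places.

53.634

Σ(b_i − a_i)² = 13·5² + 239·10² = 24225.
c = 2t² / 24225 = 2·806² / 24225 = 53.6335.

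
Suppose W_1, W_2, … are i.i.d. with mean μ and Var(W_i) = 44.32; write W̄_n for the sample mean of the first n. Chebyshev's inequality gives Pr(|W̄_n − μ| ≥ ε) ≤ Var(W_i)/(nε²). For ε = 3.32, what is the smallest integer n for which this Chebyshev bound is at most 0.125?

Require 44.32/(n·3.32²) ≤ 0.125, i.e. n ≥ 44.32/(0.125·3.32²) = 32.167.
The smallest integer n is 33.

33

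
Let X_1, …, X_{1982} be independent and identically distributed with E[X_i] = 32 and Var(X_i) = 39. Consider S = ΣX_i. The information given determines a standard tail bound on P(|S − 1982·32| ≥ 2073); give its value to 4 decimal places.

0.0180

With mean and variance of each term known, Chebyshev's inequality bounds the deviation of the sum (or sample mean).
Var(S) = n·Var(X_i) = 1982·39 = 77298.
Chebyshev: P(|S − 1982·32| ≥ 2073) ≤ Var(S)/2073² = 77298/4297329 = 0.0180.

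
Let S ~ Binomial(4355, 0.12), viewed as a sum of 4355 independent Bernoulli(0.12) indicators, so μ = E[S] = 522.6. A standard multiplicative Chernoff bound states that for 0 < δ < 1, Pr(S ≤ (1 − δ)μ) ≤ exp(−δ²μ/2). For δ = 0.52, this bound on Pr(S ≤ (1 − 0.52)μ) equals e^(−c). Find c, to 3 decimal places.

c = δ²μ/2 = 0.52²·522.6/2 = 70.6555.

70.656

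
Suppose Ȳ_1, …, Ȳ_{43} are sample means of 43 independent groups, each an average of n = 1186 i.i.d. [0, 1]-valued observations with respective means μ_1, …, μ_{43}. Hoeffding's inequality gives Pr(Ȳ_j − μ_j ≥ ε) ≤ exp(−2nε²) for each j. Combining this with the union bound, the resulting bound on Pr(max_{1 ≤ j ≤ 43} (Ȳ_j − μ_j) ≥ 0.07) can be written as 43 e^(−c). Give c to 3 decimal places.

11.623

Union bound over the 43 events: Pr(max_{1 ≤ j ≤ 43} (Ȳ_j − μ_j) ≥ 0.07) ≤ 43·exp(−2nε²) = 43 exp(−2·1186·0.07²).
So c = 2·1186·0.07² = 11.6228.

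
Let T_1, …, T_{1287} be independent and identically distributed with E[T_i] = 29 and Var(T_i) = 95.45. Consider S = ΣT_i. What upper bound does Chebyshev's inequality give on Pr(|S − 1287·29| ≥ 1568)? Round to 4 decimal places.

0.0500

Var(S) = n·Var(T_i) = 1287·95.45 = 122844.15.
Chebyshev: Pr(|S − 1287·29| ≥ 1568) ≤ Var(S)/1568² = 122844.15/2458624 = 0.0500.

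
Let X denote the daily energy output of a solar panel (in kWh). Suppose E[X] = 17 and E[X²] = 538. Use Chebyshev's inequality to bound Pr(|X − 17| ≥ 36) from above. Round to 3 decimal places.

Var(X) = E[X²] − (E[X])² = 538 − 289 = 249.
Chebyshev's inequality: Pr(|X − μ| ≥ t) ≤ Var(X)/t² = 249/1296 = 0.1921.

0.192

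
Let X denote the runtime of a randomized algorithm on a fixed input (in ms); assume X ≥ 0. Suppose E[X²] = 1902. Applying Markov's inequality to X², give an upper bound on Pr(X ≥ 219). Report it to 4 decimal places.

0.0397

Since X ≥ 0, the event {X ≥ 219} is the same as {X² ≥ 47961}.
Markov's inequality applied to X² gives Pr(X² ≥ 47961) ≤ E[X²]/47961 = 1902/47961 = 0.0397.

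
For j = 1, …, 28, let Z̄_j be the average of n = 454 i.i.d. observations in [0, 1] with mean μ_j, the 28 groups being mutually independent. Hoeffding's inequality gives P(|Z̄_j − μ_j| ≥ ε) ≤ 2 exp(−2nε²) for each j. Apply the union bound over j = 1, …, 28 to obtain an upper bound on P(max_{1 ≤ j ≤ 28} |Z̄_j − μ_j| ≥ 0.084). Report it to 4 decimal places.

0.0924

Per-experiment Hoeffding bound: 2·exp(−2·454·0.084²) = 2·exp(−6.40685) = 0.0033004.
Union bound over 28 events: 28·0.0033004 = 0.09241.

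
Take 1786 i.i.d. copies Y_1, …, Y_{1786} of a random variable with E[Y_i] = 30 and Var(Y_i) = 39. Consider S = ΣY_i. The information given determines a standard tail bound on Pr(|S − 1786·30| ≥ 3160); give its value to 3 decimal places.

0.007

With mean and variance of each term known, Chebyshev's inequality bounds the deviation of the sum (or sample mean).
Var(S) = n·Var(Y_i) = 1786·39 = 69654.
Chebyshev: Pr(|S − 1786·30| ≥ 3160) ≤ Var(S)/3160² = 69654/9985600 = 0.0070.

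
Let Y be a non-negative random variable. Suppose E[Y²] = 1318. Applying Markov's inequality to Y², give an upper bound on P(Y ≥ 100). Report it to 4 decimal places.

0.1318

Since Y ≥ 0, the event {Y ≥ 100} is the same as {Y² ≥ 10000}.
Markov's inequality applied to Y² gives P(Y² ≥ 10000) ≤ E[Y²]/10000 = 1318/10000 = 0.1318.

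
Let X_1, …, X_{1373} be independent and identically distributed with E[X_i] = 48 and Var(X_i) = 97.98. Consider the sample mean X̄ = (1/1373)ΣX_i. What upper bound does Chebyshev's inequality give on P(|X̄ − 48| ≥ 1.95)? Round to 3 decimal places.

Var(X̄) = Var(X_i)/n = 97.98/1373 = 0.071362.
Chebyshev: P(|X̄ − 48| ≥ 1.95) ≤ Var(X̄)/(1.95)² = 97.98/(1373·1.95²) = 0.0188.

0.019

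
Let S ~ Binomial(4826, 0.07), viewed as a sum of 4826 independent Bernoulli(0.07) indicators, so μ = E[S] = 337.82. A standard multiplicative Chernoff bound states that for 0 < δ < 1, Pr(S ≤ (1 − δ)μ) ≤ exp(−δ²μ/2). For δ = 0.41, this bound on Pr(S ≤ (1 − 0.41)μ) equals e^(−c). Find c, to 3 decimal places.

c = δ²μ/2 = 0.41²·337.82/2 = 28.3938.

28.394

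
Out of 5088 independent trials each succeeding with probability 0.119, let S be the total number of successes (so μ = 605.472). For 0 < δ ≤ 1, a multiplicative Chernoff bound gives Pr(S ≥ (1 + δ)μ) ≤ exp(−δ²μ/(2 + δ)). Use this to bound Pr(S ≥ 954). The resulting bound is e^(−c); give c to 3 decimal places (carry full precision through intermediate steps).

Write 954 = (1 + δ)μ, so δ = 954/605.472 − 1 = 0.5756303…
Then the exponent is δ²μ/(2 + δ) = (954 − μ)² / (μ·(2 + δ)) = 77.892881.

77.893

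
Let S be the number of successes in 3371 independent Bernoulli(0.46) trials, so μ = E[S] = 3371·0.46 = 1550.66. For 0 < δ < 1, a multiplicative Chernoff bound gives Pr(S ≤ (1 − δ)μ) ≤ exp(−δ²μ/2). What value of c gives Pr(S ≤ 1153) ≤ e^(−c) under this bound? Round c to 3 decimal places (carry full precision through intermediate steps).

50.989

Write 1153 = (1 − δ)μ, so δ = 1 − 1153/1550.66 = 0.2564456…
Then the exponent is δ²μ/2 = (μ − 1153)²/(2μ) = 50.989087.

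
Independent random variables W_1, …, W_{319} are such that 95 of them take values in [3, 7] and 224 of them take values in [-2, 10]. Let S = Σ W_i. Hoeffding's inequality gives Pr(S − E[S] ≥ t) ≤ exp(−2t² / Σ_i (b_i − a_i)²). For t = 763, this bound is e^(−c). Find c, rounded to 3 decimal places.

34.472

Σ(b_i − a_i)² = 95·4² + 224·12² = 33776.
c = 2t² / 33776 = 2·763² / 33776 = 34.4723.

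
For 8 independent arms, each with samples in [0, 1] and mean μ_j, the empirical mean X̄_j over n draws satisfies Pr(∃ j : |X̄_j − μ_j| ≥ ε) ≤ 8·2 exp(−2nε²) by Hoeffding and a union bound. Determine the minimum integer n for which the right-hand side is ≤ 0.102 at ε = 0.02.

Need 2·8·exp(−2nε²) ≤ 0.102, i.e. exp(−2nε²) ≤ 0.102/16.
So 2nε² ≥ ln(16/0.102) = 5.055371.
Hence n ≥ 5.055371/(2·0.02²) = 6319.214.
The smallest integer n is 6320.

6320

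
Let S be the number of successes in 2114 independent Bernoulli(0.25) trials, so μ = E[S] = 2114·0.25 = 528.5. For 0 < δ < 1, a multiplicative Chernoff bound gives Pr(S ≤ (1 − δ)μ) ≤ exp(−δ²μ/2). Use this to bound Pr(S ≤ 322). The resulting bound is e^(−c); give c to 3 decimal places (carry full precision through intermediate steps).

Write 322 = (1 − δ)μ, so δ = 1 − 322/528.5 = 0.3907285…
Then the exponent is δ²μ/2 = (μ − 322)²/(2μ) = 40.342715.

40.343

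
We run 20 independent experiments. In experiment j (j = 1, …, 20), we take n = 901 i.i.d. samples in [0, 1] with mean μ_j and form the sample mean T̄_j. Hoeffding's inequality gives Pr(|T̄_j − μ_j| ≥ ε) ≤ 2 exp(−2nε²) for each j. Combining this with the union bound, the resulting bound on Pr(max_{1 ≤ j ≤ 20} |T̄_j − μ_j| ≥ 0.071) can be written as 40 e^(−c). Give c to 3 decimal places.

Union bound over the 20 events: Pr(max_{1 ≤ j ≤ 20} |T̄_j − μ_j| ≥ 0.071) ≤ 20·2·exp(−2nε²) = 40 exp(−2·901·0.071²).
So c = 2·901·0.071² = 9.0839.

9.084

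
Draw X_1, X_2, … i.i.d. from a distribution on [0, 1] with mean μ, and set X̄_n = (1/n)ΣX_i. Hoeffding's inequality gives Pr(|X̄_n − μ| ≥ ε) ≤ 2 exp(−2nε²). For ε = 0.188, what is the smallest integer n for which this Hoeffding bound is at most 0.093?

44

Require 2·exp(−2nε²) ≤ 0.093, i.e. 2nε² ≥ ln(2/0.093) = 3.068303.
So n ≥ 3.068303 / (2·0.188²) = 43.406.
The smallest integer n is 44.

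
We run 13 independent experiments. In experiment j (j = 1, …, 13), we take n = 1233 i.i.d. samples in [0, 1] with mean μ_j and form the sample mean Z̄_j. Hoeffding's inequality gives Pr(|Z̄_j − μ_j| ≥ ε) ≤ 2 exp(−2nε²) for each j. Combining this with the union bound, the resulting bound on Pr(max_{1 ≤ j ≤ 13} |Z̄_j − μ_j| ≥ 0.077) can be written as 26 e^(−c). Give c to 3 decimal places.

Union bound over the 13 events: Pr(max_{1 ≤ j ≤ 13} |Z̄_j − μ_j| ≥ 0.077) ≤ 13·2·exp(−2nε²) = 26 exp(−2·1233·0.077²).
So c = 2·1233·0.077² = 14.6209.

14.621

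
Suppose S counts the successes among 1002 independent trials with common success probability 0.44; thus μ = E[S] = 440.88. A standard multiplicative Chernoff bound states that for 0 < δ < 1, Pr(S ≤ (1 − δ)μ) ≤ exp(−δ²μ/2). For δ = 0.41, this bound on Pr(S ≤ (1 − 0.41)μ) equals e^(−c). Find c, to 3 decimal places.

c = δ²μ/2 = 0.41²·440.88/2 = 37.0560.

37.056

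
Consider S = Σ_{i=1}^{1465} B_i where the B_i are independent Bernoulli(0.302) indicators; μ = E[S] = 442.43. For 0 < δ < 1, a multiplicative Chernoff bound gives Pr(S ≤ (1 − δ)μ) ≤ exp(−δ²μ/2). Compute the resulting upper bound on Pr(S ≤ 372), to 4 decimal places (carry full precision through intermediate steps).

Write 372 = (1 − δ)μ, so δ = 1 − 372/442.43 = 0.159189…
Then the exponent is δ²μ/2 = (μ − 372)²/(2μ) = 5.605841.
Bound = exp(−5.605841) = 0.00368.

0.0037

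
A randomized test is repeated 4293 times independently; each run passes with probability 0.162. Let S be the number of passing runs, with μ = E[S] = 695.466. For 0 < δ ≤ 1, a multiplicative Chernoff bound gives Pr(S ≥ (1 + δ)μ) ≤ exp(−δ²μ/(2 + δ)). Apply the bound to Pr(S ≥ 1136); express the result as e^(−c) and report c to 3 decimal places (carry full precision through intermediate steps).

105.964

Write 1136 = (1 + δ)μ, so δ = 1136/695.466 − 1 = 0.6334371…
Then the exponent is δ²μ/(2 + δ) = (1136 − μ)² / (μ·(2 + δ)) = 105.964405.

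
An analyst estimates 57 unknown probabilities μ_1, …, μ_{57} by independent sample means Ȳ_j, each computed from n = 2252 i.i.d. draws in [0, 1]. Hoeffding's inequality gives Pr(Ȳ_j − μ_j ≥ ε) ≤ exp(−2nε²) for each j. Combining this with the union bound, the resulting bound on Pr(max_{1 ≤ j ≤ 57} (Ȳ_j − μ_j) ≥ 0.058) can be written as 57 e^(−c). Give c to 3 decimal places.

15.151

Union bound over the 57 events: Pr(max_{1 ≤ j ≤ 57} (Ȳ_j − μ_j) ≥ 0.058) ≤ 57·exp(−2nε²) = 57 exp(−2·2252·0.058²).
So c = 2·2252·0.058² = 15.1515.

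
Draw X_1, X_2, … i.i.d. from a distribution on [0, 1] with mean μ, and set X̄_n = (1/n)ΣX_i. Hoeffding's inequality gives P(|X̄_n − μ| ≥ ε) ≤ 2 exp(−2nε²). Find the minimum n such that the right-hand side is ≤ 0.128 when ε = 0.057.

Require 2·exp(−2nε²) ≤ 0.128, i.e. 2nε² ≥ ln(2/0.128) = 2.748872.
So n ≥ 2.748872 / (2·0.057²) = 423.034.
The smallest integer n is 424.

424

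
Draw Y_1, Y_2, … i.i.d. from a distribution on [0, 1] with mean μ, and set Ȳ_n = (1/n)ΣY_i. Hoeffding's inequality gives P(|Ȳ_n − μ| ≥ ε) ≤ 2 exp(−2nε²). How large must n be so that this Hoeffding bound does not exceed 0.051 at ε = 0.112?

Require 2·exp(−2nε²) ≤ 0.051, i.e. 2nε² ≥ ln(2/0.051) = 3.669077.
So n ≥ 3.669077 / (2·0.112²) = 146.248.
The smallest integer n is 147.

147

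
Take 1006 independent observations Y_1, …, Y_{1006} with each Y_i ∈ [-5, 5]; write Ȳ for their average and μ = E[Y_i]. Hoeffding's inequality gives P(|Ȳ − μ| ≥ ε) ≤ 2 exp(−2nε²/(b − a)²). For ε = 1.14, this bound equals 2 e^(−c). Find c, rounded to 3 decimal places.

26.148

c = 2nε²/(b − a)² = 2·1006·1.14² / 10² = 26.1480.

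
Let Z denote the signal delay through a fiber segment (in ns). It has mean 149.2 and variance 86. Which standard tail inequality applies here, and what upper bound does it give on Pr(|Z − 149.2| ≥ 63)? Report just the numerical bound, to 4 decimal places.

0.0217

Mean and variance are known, so Chebyshev's inequality applies.
Chebyshev: Pr(|Z − μ| ≥ t) ≤ Var(Z)/t².
Bound = 86 / 3969 = 0.0217.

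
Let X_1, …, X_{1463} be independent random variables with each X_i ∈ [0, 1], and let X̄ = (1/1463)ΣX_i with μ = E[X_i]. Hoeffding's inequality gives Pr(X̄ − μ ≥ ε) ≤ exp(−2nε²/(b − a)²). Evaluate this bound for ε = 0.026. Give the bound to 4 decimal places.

Exponent: 2nε²/(b − a)² = 2·1463·0.026² / 1² = 1.97798.
Bound = exp(−1.97798) = 0.13835.

0.1383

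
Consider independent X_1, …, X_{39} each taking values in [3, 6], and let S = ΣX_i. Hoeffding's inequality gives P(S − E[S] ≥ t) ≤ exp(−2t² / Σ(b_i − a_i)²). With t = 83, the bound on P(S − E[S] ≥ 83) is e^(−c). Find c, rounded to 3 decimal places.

Σ(b_i − a_i)² = 39·(3)² = 351.
c = 2t²/351 = 2·83²/351 = 39.2536.

39.254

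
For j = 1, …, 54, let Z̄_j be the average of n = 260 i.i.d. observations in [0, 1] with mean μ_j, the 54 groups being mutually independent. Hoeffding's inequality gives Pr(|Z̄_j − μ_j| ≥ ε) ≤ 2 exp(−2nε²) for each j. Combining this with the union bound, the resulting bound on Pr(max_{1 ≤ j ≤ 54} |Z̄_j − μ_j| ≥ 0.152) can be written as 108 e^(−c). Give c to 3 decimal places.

Union bound over the 54 events: Pr(max_{1 ≤ j ≤ 54} |Z̄_j − μ_j| ≥ 0.152) ≤ 54·2·exp(−2nε²) = 108 exp(−2·260·0.152²).
So c = 2·260·0.152² = 12.0141.

12.014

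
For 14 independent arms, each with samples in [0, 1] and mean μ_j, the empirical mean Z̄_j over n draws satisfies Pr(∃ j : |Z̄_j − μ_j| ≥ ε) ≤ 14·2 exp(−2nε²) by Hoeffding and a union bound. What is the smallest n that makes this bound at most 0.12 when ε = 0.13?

162

Need 2·14·exp(−2nε²) ≤ 0.12, i.e. exp(−2nε²) ≤ 0.12/28.
So 2nε² ≥ ln(28/0.12) = 5.452468.
Hence n ≥ 5.452468/(2·0.13²) = 161.316.
The smallest integer n is 162.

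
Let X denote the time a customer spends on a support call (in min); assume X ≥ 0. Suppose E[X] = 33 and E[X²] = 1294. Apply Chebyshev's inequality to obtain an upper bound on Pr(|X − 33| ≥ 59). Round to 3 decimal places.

0.059

Var(X) = E[X²] − (E[X])² = 1294 − 1089 = 205.
Chebyshev's inequality: Pr(|X − μ| ≥ t) ≤ Var(X)/t² = 205/3481 = 0.0589.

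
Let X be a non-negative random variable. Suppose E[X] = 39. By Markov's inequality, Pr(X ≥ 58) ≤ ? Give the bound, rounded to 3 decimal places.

0.672

Markov's inequality: for a non-negative random variable, Pr(X ≥ a) ≤ E[X]/a.
Here E[X] = 39 and a = 58, so the bound is 39/58 = 0.6724.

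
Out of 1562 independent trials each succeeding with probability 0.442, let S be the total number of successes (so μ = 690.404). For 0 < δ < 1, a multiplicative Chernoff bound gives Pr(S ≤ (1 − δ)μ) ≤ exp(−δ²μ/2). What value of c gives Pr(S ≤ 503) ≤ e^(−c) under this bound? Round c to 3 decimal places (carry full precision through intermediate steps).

25.435

Write 503 = (1 − δ)μ, so δ = 1 − 503/690.404 = 0.2714411…
Then the exponent is δ²μ/2 = (μ − 503)²/(2μ) = 25.434571.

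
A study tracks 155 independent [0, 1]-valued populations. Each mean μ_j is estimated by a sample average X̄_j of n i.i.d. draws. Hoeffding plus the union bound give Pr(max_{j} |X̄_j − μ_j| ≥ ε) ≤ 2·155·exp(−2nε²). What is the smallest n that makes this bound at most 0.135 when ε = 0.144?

Need 2·155·exp(−2nε²) ≤ 0.135, i.e. exp(−2nε²) ≤ 0.135/310.
So 2nε² ≥ ln(310/0.135) = 7.739053.
Hence n ≥ 7.739053/(2·0.144²) = 186.609.
The smallest integer n is 187.

187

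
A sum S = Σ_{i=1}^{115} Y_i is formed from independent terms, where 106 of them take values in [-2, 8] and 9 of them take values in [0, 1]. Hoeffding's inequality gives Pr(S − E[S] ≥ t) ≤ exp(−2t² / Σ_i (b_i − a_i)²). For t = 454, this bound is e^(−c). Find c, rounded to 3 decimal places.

38.857

Σ(b_i − a_i)² = 106·10² + 9·1² = 10609.
c = 2t² / 10609 = 2·454² / 10609 = 38.8568.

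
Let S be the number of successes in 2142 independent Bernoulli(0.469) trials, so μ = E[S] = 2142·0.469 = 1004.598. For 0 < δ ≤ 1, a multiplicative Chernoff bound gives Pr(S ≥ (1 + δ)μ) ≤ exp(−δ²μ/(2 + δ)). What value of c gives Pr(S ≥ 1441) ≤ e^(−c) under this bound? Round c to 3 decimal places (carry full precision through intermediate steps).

Write 1441 = (1 + δ)μ, so δ = 1441/1004.598 − 1 = 0.4344046…
Then the exponent is δ²μ/(2 + δ) = (1441 − μ)² / (μ·(2 + δ)) = 77.873267.

77.873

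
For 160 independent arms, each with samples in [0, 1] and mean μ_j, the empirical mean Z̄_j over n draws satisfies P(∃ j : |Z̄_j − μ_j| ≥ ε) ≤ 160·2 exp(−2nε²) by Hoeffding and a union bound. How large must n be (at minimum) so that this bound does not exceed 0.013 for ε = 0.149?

228

Need 2·160·exp(−2nε²) ≤ 0.013, i.e. exp(−2nε²) ≤ 0.013/320.
So 2nε² ≥ ln(320/0.013) = 10.111127.
Hence n ≥ 10.111127/(2·0.149²) = 227.718.
The smallest integer n is 228.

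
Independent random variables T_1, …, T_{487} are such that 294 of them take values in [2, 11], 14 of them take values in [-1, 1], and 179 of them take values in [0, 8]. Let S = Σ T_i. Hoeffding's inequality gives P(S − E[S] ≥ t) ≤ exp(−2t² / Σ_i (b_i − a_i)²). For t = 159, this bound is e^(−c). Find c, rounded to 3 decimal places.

1.431

Σ(b_i − a_i)² = 294·9² + 14·2² + 179·8² = 35326.
c = 2t² / 35326 = 2·159² / 35326 = 1.4313.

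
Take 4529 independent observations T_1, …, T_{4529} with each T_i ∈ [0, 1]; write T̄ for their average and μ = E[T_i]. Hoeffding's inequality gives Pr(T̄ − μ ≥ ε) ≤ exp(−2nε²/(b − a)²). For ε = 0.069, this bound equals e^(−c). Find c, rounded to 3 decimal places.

c = 2nε²/(b − a)² = 2·4529·0.069² / 1² = 43.1251.

43.125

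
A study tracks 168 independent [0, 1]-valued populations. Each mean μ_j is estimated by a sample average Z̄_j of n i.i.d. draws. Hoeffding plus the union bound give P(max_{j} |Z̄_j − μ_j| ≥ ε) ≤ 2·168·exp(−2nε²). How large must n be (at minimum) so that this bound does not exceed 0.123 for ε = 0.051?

1522

Need 2·168·exp(−2nε²) ≤ 0.123, i.e. exp(−2nε²) ≤ 0.123/336.
So 2nε² ≥ ln(336/0.123) = 7.912682.
Hence n ≥ 7.912682/(2·0.051²) = 1521.085.
The smallest integer n is 1522.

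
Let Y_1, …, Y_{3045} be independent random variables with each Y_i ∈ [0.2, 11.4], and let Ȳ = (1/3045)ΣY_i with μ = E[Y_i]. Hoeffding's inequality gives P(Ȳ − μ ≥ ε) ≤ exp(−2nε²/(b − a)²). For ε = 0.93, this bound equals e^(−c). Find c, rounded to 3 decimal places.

41.990

c = 2nε²/(b − a)² = 2·3045·0.93² / 11.2² = 41.9901.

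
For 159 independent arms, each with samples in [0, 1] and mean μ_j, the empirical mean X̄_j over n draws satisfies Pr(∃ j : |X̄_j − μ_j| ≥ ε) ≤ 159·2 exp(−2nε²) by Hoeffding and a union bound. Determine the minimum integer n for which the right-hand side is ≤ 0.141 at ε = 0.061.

1038

Need 2·159·exp(−2nε²) ≤ 0.141, i.e. exp(−2nε²) ≤ 0.141/318.
So 2nε² ≥ ln(318/0.141) = 7.721047.
Hence n ≥ 7.721047/(2·0.061²) = 1037.496.
The smallest integer n is 1038.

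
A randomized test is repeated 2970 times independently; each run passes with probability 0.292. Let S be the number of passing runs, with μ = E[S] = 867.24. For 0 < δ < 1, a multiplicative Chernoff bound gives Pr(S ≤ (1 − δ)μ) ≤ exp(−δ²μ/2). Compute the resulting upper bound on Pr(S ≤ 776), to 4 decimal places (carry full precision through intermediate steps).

Write 776 = (1 − δ)μ, so δ = 1 − 776/867.24 = 0.1052073…
Then the exponent is δ²μ/2 = (μ − 776)²/(2μ) = 4.799558.
Bound = exp(−4.799558) = 0.00823.

0.0082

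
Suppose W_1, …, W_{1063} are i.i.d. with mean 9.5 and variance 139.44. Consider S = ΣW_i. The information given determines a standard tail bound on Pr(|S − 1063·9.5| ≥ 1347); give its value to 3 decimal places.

With mean and variance of each term known, Chebyshev's inequality bounds the deviation of the sum (or sample mean).
Var(S) = n·Var(W_i) = 1063·139.44 = 148224.72.
Chebyshev: Pr(|S − 1063·9.5| ≥ 1347) ≤ Var(S)/1347² = 148224.72/1814409 = 0.0817.

0.082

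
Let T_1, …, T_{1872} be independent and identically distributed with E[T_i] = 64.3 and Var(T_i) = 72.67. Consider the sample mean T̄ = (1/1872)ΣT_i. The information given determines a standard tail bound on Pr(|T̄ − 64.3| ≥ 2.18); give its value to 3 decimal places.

With mean and variance of each term known, Chebyshev's inequality bounds the deviation of the sum (or sample mean).
Var(T̄) = Var(T_i)/n = 72.67/1872 = 0.038819.
Chebyshev: Pr(|T̄ − 64.3| ≥ 2.18) ≤ Var(T̄)/(2.18)² = 72.67/(1872·2.18²) = 0.0082.

0.008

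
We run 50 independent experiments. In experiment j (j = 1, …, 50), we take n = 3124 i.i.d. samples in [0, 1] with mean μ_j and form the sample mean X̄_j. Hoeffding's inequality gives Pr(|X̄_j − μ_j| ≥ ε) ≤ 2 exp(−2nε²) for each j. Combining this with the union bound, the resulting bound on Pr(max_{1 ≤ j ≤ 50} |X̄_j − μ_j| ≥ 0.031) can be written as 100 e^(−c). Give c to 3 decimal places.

6.004

Union bound over the 50 events: Pr(max_{1 ≤ j ≤ 50} |X̄_j − μ_j| ≥ 0.031) ≤ 50·2·exp(−2nε²) = 100 exp(−2·3124·0.031²).
So c = 2·3124·0.031² = 6.0043.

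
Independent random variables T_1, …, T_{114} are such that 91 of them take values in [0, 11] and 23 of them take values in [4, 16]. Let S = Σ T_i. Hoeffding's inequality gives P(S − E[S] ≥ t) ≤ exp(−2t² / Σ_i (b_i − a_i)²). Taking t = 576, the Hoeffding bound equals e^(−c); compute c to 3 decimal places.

Σ(b_i − a_i)² = 91·11² + 23·12² = 14323.
c = 2t² / 14323 = 2·576² / 14323 = 46.3277.

46.328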